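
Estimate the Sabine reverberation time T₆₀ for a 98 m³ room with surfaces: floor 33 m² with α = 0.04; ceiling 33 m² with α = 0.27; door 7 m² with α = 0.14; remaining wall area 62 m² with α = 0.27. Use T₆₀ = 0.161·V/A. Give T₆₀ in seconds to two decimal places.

0.56 s

Summing Sᵢαᵢ: 33·0.04 + 33·0.27 + 7·0.14 + 62·0.27 = 27.95 m².
T₆₀ = 0.161·V/A = 0.161·98/27.95 = 0.565 s.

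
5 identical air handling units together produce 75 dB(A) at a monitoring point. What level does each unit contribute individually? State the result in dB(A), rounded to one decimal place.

Dividing the total intensity by 5 lowers the level by 10·log₁₀ 5 = 6.990 dB: L₁ = 75 − 6.990.

68.0 dB(A)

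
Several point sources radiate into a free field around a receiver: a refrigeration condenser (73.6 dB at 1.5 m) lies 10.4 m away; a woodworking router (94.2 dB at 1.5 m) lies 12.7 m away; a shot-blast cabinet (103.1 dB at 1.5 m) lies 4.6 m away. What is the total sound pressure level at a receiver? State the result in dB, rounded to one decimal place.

First find each source's level at the receiver (point-source: −20·log₁₀(r/r_ref)), then combine on an intensity basis.
refrigeration condenser: 73.6 − 20·log₁₀(10.4/1.5) = 73.6 − 16.82 = 56.78 dB.
woodworking router: 94.2 − 20·log₁₀(12.7/1.5) = 94.2 − 18.55 = 75.65 dB.
shot-blast cabinet: 103.1 − 20·log₁₀(4.6/1.5) = 103.1 − 9.73 = 93.37 dB.
Σ 10^(L/10) = 2.208e+09 → L_total = 10·log₁₀(2.208e+09) = 93.44 dB.

93.4 dB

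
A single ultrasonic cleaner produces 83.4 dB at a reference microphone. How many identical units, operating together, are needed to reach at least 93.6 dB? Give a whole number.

11

Need L₁ + 10·log₁₀ N ≥ 93.6, i.e. log₁₀ N ≥ 1.02.
N ≥ 10^(10.2/10) = 10.471, so N = 11.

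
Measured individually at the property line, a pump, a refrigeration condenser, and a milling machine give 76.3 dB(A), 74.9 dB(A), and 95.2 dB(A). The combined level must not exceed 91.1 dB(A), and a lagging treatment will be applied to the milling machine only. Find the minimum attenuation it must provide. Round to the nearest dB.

4 dB

Everything except the milling machine sums to 10^(76.3/10) + 10^(74.9/10) = 7.356e+07 in linear terms, 78.67 dB(A).
To meet 91.1 dB(A) overall, the treated milling machine may contribute at most 10^(91.1/10) − 7.356e+07 = 1.215e+09, i.e. 90.84 dB(A).
So the milling machine must be reduced from 95.2 to 90.84 dB(A): IL = 4.36 dB.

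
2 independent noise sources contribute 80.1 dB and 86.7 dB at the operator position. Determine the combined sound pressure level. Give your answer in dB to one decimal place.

87.6 dB

For uncorrelated sources the intensities add, so convert each level to linear form, sum, and take 10·log₁₀ of the total.
Σ 10^(L/10) = 10^(80.1/10) + 10^(86.7/10) = 5.701e+08.
L_total = 10·log₁₀(5.701e+08) = 87.56 dB.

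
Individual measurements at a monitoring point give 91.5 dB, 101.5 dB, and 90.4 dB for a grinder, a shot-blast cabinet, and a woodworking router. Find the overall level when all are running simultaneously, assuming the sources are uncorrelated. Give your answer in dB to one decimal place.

102.2 dB

Incoherent sources combine by intensity addition: L_total = 10·log₁₀(Σ 10^(L_i/10)).
Σ 10^(L/10) = 10^(91.5/10) + 10^(101.5/10) + 10^(90.4/10) = 1.663e+10.
L_total = 10·log₁₀(1.663e+10) = 102.21 dB.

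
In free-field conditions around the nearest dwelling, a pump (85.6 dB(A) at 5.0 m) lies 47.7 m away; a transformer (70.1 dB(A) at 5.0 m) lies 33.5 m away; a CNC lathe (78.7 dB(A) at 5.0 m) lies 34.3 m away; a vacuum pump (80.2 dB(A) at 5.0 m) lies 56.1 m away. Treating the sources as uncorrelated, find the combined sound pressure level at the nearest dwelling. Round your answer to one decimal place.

68.2 dB(A)

Apply inverse-square spreading to bring every level to the receiver, then sum 10^(L/10).
pump: 85.6 − 20·log₁₀(47.7/5.0) = 85.6 − 19.59 = 66.01 dB(A).
transformer: 70.1 − 20·log₁₀(33.5/5.0) = 70.1 − 16.52 = 53.58 dB(A).
CNC lathe: 78.7 − 20·log₁₀(34.3/5.0) = 78.7 − 16.73 = 61.97 dB(A).
vacuum pump: 80.2 − 20·log₁₀(56.1/5.0) = 80.2 − 21.00 = 59.20 dB(A).
Σ 10^(L/10) = 6.624e+06 → L_total = 10·log₁₀(6.624e+06) = 68.21 dB(A).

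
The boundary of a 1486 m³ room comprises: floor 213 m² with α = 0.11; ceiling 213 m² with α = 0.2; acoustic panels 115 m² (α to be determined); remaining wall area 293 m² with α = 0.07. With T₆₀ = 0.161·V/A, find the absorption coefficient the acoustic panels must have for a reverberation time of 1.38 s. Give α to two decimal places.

0.76

From T₆₀ = 0.161·V/A, the target T₆₀ = 1.38 s needs A = 0.161·1486/1.38 = 173.37 m².
Absorption from the other surfaces = 213·0.11 + 213·0.2 + 293·0.07 = 86.54 m², so the acoustic panels must supply 86.83 m² over 115 m².
α = 86.83/115 = 0.755.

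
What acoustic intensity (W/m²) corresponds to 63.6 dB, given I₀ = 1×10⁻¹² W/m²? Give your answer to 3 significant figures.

L = 10·log₁₀(I/I₀) ⇒ I = I₀·10^(L/10) = 10⁻¹² × 10^6.36.

2.29e-06 W/m²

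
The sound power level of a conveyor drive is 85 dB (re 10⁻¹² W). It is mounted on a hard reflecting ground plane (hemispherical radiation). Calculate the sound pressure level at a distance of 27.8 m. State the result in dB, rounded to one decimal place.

48.1 dB

L_p = L_w − 10·log₁₀(2π·r²) with r = 27.8 m.
2π·r² = 4856 m², 10·log₁₀ of that is 36.863 dB.
L_p = 85 − 36.863 = 48.14 dB.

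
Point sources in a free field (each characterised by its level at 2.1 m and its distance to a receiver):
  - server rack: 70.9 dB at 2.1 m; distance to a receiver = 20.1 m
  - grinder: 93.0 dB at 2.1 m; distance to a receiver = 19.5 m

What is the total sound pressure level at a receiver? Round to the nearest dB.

Apply inverse-square spreading to bring every level to the receiver, then sum 10^(L/10).
server rack: 70.9 − 20·log₁₀(20.1/2.1) = 70.9 − 19.62 = 51.28 dB.
grinder: 93.0 − 20·log₁₀(19.5/2.1) = 93.0 − 19.36 = 73.64 dB.
Σ 10^(L/10) = 2.327e+07 → L_total = 10·log₁₀(2.327e+07) = 73.67 dB.

74 dB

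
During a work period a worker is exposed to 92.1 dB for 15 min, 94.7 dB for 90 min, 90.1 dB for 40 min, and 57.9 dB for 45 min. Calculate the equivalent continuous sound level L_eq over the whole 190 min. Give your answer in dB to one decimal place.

92.4 dB

Weight each interval's intensity by its duration and average over T = 190 min:
Σ tᵢ·10^(Lᵢ/10) = 15·10^(92.1/10) + 90·10^(94.7/10) + 40·10^(90.1/10) + 45·10^(57.9/10) = 3.309e+11.
L_eq = 10·log₁₀(3.309e+11/190) = 92.41 dB.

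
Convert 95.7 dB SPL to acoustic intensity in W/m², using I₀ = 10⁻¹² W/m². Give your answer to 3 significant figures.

I = I₀·10^(L/10) = 10⁻¹² × 10^(95.7/10) = 10^(-2.430).

0.00372 W/m²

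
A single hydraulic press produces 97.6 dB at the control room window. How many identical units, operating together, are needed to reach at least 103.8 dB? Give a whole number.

Need L₁ + 10·log₁₀ N ≥ 103.8, i.e. log₁₀ N ≥ 0.62.
N ≥ 10^(6.2/10) = 4.169, so N = 5.

5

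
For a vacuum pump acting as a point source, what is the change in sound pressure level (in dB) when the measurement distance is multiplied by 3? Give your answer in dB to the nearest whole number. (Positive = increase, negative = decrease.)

-10 dB

A point source loses 6 dB per doubling of distance; generally ΔL = −20·log₁₀(r₂/r₁).
ΔL = −20·log₁₀(3) = -9.54 dB.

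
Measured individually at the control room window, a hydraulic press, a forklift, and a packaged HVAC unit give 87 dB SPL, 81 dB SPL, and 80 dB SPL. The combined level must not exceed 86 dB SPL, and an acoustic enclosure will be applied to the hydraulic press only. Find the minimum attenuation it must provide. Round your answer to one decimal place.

4.6 dB

Fixed contribution from the other sources: Σ 10^(L/10) = 10^(81/10) + 10^(80/10) = 2.259e+08 (83.54 dB SPL).
The limit corresponds to 10^(86/10) = 3.981e+08; subtracting the fixed part leaves 1.722e+08 for the hydraulic press, i.e. 82.36 dB SPL.
So the hydraulic press must be reduced from 87 to 82.36 dB SPL: IL = 4.64 dB.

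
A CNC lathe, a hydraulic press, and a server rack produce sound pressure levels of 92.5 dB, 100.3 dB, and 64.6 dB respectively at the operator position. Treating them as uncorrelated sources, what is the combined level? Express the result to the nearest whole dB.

Incoherent sources combine by intensity addition: L_total = 10·log₁₀(Σ 10^(L_i/10)).
Σ 10^(L/10) = 10^(92.5/10) + 10^(100.3/10) + 10^(64.6/10) = 1.250e+10.
L_total = 10·log₁₀(1.250e+10) = 100.97 dB.

101 dB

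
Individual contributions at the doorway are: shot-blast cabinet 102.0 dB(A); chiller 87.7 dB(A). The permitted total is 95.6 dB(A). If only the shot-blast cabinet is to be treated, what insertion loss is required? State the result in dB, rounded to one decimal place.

7.2 dB

Everything except the shot-blast cabinet sums to 10^(87.7/10) = 5.888e+08 in linear terms, 87.70 dB(A).
To meet 95.6 dB(A) overall, the treated shot-blast cabinet may contribute at most 10^(95.6/10) − 5.888e+08 = 3.042e+09, i.e. 94.83 dB(A).
Required insertion loss = 102.0 − 94.83 = 7.17 dB.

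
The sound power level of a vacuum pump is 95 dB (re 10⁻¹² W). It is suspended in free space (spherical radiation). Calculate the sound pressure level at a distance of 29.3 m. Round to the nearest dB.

55 dB

The power spreads over a sphere of area 4π·r², so L_p = L_w − 10·log₁₀(4π·r²).
4π·r² = 1.079e+04 m², 10·log₁₀ of that is 40.329 dB.
L_p = 95 − 40.329 = 54.67 dB.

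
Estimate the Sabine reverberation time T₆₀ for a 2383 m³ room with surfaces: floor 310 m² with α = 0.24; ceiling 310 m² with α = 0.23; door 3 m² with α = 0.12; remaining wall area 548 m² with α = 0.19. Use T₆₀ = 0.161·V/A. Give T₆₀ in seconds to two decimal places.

1.53 s

Summing Sᵢαᵢ: 310·0.24 + 310·0.23 + 3·0.12 + 548·0.19 = 250.18 m².
T₆₀ = 0.161·V/A = 0.161·2383/250.18 = 1.534 s.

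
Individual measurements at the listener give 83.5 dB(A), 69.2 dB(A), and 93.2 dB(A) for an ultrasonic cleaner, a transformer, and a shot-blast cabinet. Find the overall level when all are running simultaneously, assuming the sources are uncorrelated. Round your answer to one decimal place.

93.7 dB(A)

Incoherent sources combine by intensity addition: L_total = 10·log₁₀(Σ 10^(L_i/10)).
Σ 10^(L/10) = 10^(83.5/10) + 10^(69.2/10) + 10^(93.2/10) = 2.321e+09.
L_total = 10·log₁₀(2.321e+09) = 93.66 dB(A).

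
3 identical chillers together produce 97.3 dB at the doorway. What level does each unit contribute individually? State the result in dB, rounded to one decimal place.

3 equal contributions raise the level by 10·log₁₀ 3 = 4.771 dB, so each unit alone gives 97.3 − 4.771.

92.5 dB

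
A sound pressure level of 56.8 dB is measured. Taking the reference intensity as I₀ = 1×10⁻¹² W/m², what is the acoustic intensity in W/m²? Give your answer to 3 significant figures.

4.79e-07 W/m²

L = 10·log₁₀(I/I₀) ⇒ I = I₀·10^(L/10) = 10⁻¹² × 10^5.68.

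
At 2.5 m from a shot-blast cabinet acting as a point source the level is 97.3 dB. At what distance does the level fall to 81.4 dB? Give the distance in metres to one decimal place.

For a point source L₁ − L₂ = 20·log₁₀(r₂/r₁), so r₂ = r₁·10^((L₁−L₂)/20).
r₂ = 2.5·10^((97.3−81.4)/20) = 2.5·10^(15.9/20) = 15.59 m.

15.6 m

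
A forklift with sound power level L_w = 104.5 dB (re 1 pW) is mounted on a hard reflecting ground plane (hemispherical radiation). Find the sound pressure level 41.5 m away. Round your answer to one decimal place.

64.2 dB

Free-field hemispherical radiation: L_p = L_w − 10·log₁₀(2π·r²), r = 41.5 m.
2π·r² = 1.082e+04 m², 10·log₁₀ of that is 40.343 dB.
L_p = 104.5 − 40.343 = 64.16 dB.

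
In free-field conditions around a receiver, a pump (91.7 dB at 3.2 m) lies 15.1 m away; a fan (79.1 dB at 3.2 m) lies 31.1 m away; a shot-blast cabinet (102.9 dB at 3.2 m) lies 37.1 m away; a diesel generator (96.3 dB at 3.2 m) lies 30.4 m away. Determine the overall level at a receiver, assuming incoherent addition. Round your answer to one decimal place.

84.1 dB

First find each source's level at the receiver (point-source: −20·log₁₀(r/r_ref)), then combine on an intensity basis.
pump: 91.7 − 20·log₁₀(15.1/3.2) = 91.7 − 13.48 = 78.22 dB.
fan: 79.1 − 20·log₁₀(31.1/3.2) = 79.1 − 19.75 = 59.35 dB.
shot-blast cabinet: 102.9 − 20·log₁₀(37.1/3.2) = 102.9 − 21.28 = 81.62 dB.
diesel generator: 96.3 − 20·log₁₀(30.4/3.2) = 96.3 − 19.55 = 76.75 dB.
Σ 10^(L/10) = 2.596e+08 → L_total = 10·log₁₀(2.596e+08) = 84.14 dB.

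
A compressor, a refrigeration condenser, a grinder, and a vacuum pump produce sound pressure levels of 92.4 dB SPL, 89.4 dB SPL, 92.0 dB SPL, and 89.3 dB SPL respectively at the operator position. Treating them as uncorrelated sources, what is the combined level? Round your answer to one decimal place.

For uncorrelated sources the intensities add, so convert each level to linear form, sum, and take 10·log₁₀ of the total.
Σ 10^(L/10) = 10^(92.4/10) + 10^(89.4/10) + 10^(92.0/10) + 10^(89.3/10) = 5.045e+09.
L_total = 10·log₁₀(5.045e+09) = 97.03 dB SPL.

97.0 dB SPL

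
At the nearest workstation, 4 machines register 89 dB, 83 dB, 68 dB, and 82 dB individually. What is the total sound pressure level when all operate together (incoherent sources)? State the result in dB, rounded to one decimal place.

90.6 dB

For uncorrelated sources the intensities add, so convert each level to linear form, sum, and take 10·log₁₀ of the total.
Σ 10^(L/10) = 10^(89/10) + 10^(83/10) + 10^(68/10) + 10^(82/10) = 1.159e+09.
L_total = 10·log₁₀(1.159e+09) = 90.64 dB.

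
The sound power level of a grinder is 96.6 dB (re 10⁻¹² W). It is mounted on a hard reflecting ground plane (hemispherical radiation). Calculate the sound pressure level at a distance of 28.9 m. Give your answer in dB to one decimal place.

59.4 dB

The power spreads over a hemisphere of area 2π·r², so L_p = L_w − 10·log₁₀(2π·r²).
2π·r² = 5248 m², 10·log₁₀ of that is 37.200 dB.
L_p = 96.6 − 37.200 = 59.40 dB.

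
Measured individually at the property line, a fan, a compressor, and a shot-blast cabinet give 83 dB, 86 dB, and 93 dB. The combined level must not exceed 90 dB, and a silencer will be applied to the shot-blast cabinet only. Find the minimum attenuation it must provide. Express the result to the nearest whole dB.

7 dB

Fixed contribution from the other sources: Σ 10^(L/10) = 10^(83/10) + 10^(86/10) = 5.976e+08 (87.76 dB).
The limit corresponds to 10^(90/10) = 1.000e+09; subtracting the fixed part leaves 4.024e+08 for the shot-blast cabinet, i.e. 86.05 dB.
Required insertion loss = 93 − 86.05 = 6.95 dB.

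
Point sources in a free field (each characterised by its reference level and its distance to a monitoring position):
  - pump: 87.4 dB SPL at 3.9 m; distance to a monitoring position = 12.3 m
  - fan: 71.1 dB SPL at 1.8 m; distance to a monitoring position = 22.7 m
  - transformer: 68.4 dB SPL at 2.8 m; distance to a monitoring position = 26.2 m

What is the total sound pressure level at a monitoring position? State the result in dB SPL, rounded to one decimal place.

Apply inverse-square spreading to bring every level to the receiver, then sum 10^(L/10).
pump: 87.4 − 20·log₁₀(12.3/3.9) = 87.4 − 9.98 = 77.42 dB SPL.
fan: 71.1 − 20·log₁₀(22.7/1.8) = 71.1 − 22.02 = 49.08 dB SPL.
transformer: 68.4 − 20·log₁₀(26.2/2.8) = 68.4 − 19.42 = 48.98 dB SPL.
Σ 10^(L/10) = 5.541e+07 → L_total = 10·log₁₀(5.541e+07) = 77.44 dB SPL.

77.4 dB SPL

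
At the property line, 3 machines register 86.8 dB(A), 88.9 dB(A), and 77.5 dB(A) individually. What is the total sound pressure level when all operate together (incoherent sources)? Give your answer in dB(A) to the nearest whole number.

For uncorrelated sources the intensities add, so convert each level to linear form, sum, and take 10·log₁₀ of the total.
Σ 10^(L/10) = 10^(86.8/10) + 10^(88.9/10) + 10^(77.5/10) = 1.311e+09.
L_total = 10·log₁₀(1.311e+09) = 91.18 dB(A).

91 dB(A)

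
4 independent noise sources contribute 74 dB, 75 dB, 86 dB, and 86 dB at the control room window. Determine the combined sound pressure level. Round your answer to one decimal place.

Incoherent sources combine by intensity addition: L_total = 10·log₁₀(Σ 10^(L_i/10)).
Σ 10^(L/10) = 10^(74/10) + 10^(75/10) + 10^(86/10) + 10^(86/10) = 8.530e+08.
L_total = 10·log₁₀(8.530e+08) = 89.31 dB.

89.3 dB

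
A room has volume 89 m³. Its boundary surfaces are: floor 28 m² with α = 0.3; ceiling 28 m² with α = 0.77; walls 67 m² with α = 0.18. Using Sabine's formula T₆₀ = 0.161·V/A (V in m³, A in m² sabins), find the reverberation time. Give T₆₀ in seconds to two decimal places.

0.34 s

A = Σ Sᵢαᵢ = 28·0.3 + 28·0.77 + 67·0.18 = 42.02 m².
T₆₀ = 0.161 × 89 / 42.02 = 0.341 s.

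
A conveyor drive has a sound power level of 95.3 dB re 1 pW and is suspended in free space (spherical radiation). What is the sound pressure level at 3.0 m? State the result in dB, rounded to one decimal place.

L_p = L_w − 10·log₁₀(4π·r²) with r = 3.0 m.
4π·r² = 113.1 m², 10·log₁₀ of that is 20.535 dB.
L_p = 95.3 − 20.535 = 74.77 dB.

74.8 dB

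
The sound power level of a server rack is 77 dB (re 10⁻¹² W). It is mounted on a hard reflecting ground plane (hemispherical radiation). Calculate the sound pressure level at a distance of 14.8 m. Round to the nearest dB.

46 dB

Free-field hemispherical radiation: L_p = L_w − 10·log₁₀(2π·r²), r = 14.8 m.
2π·r² = 1376 m², 10·log₁₀ of that is 31.387 dB.
L_p = 77 − 31.387 = 45.61 dB.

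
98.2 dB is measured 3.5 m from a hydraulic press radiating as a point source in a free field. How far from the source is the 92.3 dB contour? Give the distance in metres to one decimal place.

6.9 m

The 5.9 dB drop corresponds to a distance ratio of 10^(5.9/20) for a point source.
r₂ = 3.5·10^((98.2−92.3)/20) = 3.5·10^(5.9/20) = 6.90 m.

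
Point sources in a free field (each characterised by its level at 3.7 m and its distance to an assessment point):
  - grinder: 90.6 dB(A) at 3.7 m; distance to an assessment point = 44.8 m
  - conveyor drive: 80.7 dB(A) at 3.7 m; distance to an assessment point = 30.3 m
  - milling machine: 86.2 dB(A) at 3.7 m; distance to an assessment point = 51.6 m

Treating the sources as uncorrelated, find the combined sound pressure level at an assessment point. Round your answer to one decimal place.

70.7 dB(A)

First find each source's level at the receiver (point-source: −20·log₁₀(r/r_ref)), then combine on an intensity basis.
grinder: 90.6 − 20·log₁₀(44.8/3.7) = 90.6 − 21.66 = 68.94 dB(A).
conveyor drive: 80.7 − 20·log₁₀(30.3/3.7) = 80.7 − 18.26 = 62.44 dB(A).
milling machine: 86.2 − 20·log₁₀(51.6/3.7) = 86.2 − 22.89 = 63.31 dB(A).
Σ 10^(L/10) = 1.173e+07 → L_total = 10·log₁₀(1.173e+07) = 70.69 dB(A).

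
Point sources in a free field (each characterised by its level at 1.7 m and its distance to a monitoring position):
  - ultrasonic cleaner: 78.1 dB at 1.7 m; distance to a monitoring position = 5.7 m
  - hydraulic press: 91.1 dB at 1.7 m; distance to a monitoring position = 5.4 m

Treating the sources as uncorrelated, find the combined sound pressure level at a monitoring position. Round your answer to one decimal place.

81.3 dB

Propagate each source to the receiver with L = L_ref − 20·log₁₀(r/r_ref), then add intensities.
ultrasonic cleaner: 78.1 − 20·log₁₀(5.7/1.7) = 78.1 − 10.51 = 67.59 dB.
hydraulic press: 91.1 − 20·log₁₀(5.4/1.7) = 91.1 − 10.04 = 81.06 dB.
Σ 10^(L/10) = 1.334e+08 → L_total = 10·log₁₀(1.334e+08) = 81.25 dB.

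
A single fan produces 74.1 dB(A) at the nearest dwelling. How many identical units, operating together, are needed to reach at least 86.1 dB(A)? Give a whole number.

16

N identical sources give L₁ + 10·log₁₀ N, so require 10·log₁₀ N ≥ 86.1 − 74.1 = 12.0 dB.
N ≥ 10^(12.0/10) = 15.849, so N = 16.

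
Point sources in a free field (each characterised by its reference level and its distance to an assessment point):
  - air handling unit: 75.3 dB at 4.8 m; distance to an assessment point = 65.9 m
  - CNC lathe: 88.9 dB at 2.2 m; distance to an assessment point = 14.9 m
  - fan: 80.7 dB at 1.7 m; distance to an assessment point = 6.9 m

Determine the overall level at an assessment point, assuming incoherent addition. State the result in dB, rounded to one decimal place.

73.8 dB

Apply inverse-square spreading to bring every level to the receiver, then sum 10^(L/10).
air handling unit: 75.3 − 20·log₁₀(65.9/4.8) = 75.3 − 22.75 = 52.55 dB.
CNC lathe: 88.9 − 20·log₁₀(14.9/2.2) = 88.9 − 16.62 = 72.28 dB.
fan: 80.7 − 20·log₁₀(6.9/1.7) = 80.7 − 12.17 = 68.53 dB.
Σ 10^(L/10) = 2.423e+07 → L_total = 10·log₁₀(2.423e+07) = 73.84 dB.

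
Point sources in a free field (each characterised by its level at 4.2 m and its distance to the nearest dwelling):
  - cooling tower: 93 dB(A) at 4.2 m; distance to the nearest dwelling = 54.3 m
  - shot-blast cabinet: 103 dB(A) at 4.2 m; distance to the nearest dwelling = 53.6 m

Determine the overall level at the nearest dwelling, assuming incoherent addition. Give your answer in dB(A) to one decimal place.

81.3 dB(A)

Propagate each source to the receiver with L = L_ref − 20·log₁₀(r/r_ref), then add intensities.
cooling tower: 93 − 20·log₁₀(54.3/4.2) = 93 − 22.23 = 70.77 dB(A).
shot-blast cabinet: 103 − 20·log₁₀(53.6/4.2) = 103 − 22.12 = 80.88 dB(A).
Σ 10^(L/10) = 1.344e+08 → L_total = 10·log₁₀(1.344e+08) = 81.29 dB(A).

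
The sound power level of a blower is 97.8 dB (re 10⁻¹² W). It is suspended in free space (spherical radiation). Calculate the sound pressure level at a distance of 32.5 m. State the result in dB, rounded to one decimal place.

56.6 dB

The power spreads over a sphere of area 4π·r², so L_p = L_w − 10·log₁₀(4π·r²).
4π·r² = 1.327e+04 m², 10·log₁₀ of that is 41.230 dB.
L_p = 97.8 − 41.230 = 56.57 dB.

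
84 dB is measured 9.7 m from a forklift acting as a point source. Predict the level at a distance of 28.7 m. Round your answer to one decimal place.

74.6 dB

Spherical spreading from a point source gives a 20·log₁₀(r₂/r₁) drop.
L₂ = 84 − 20·log₁₀(28.7/9.7) = 84 − 9.422 = 74.58 dB.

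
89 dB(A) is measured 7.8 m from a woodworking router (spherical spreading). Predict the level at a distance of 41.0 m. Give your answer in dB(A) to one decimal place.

Point-source attenuation: ΔL = 20·log₁₀(r₂/r₁) = 20·log₁₀(41.0/7.8) = 14.414 dB.
L₂ = 89 − 20·log₁₀(41.0/7.8) = 89 − 14.414 = 74.59 dB(A).

74.6 dB(A)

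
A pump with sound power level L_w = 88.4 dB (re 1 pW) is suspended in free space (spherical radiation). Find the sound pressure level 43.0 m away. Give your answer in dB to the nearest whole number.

45 dB

Free-field spherical radiation: L_p = L_w − 10·log₁₀(4π·r²), r = 43.0 m.
4π·r² = 2.324e+04 m², 10·log₁₀ of that is 43.661 dB.
L_p = 88.4 − 43.661 = 44.74 dB.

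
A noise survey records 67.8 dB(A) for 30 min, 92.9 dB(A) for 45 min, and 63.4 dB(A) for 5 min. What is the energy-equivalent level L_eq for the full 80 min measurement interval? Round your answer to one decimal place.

L_eq = 10·log₁₀[(1/T)·Σ tᵢ·10^(Lᵢ/10)] with T = 80 min.
Σ tᵢ·10^(Lᵢ/10) = 30·10^(67.8/10) + 45·10^(92.9/10) + 5·10^(63.4/10) = 8.793e+10.
L_eq = 10·log₁₀(8.793e+10/80) = 90.41 dB(A).

90.4 dB(A)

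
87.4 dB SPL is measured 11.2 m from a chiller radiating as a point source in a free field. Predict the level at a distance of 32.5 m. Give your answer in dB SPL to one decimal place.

78.1 dB SPL

For a point source, L₂ = L₁ − 20·log₁₀(r₂/r₁).
L₂ = 87.4 − 20·log₁₀(32.5/11.2) = 87.4 − 9.253 = 78.15 dB SPL.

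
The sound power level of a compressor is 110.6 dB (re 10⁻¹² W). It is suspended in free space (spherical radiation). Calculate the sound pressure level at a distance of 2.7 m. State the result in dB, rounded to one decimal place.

91.0 dB

Free-field spherical radiation: L_p = L_w − 10·log₁₀(4π·r²), r = 2.7 m.
4π·r² = 91.61 m², 10·log₁₀ of that is 19.619 dB.
L_p = 110.6 − 19.619 = 90.98 dB.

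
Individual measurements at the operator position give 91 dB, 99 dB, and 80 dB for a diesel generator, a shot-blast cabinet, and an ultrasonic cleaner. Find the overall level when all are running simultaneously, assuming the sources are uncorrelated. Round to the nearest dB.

For uncorrelated sources the intensities add, so convert each level to linear form, sum, and take 10·log₁₀ of the total.
Σ 10^(L/10) = 10^(91/10) + 10^(99/10) + 10^(80/10) = 9.302e+09.
L_total = 10·log₁₀(9.302e+09) = 99.69 dB.

100 dB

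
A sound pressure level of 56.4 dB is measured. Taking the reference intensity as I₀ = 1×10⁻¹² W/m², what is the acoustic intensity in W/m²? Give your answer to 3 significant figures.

4.37e-07 W/m²

L = 10·log₁₀(I/I₀) ⇒ I = I₀·10^(L/10) = 10⁻¹² × 10^5.64.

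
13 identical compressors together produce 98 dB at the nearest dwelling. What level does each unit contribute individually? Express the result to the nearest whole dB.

87 dB

For N identical incoherent sources L_total = L₁ + 10·log₁₀ N, so L₁ = 98 − 10·log₁₀(13) = 98 − 11.139.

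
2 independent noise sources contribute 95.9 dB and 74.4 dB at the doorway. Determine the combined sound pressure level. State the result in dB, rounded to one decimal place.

For uncorrelated sources the intensities add, so convert each level to linear form, sum, and take 10·log₁₀ of the total.
Σ 10^(L/10) = 10^(95.9/10) + 10^(74.4/10) = 3.918e+09.
L_total = 10·log₁₀(3.918e+09) = 95.93 dB.

95.9 dB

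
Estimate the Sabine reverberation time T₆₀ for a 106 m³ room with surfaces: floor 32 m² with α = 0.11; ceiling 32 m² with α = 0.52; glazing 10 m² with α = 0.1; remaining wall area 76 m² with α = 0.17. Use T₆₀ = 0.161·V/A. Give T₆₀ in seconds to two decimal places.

0.50 s

Total absorption A = 32·0.11 + 32·0.52 + 10·0.1 + 76·0.17 = 34.08 m² sabins.
T₆₀ = 0.161·V/A = 0.161·106/34.08 = 0.501 s.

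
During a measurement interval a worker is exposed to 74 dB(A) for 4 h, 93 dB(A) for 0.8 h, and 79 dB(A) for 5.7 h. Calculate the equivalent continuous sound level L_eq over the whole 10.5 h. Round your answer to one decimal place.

L_eq = 10·log₁₀[(1/T)·Σ tᵢ·10^(Lᵢ/10)] with T = 10.5 h.
Σ tᵢ·10^(Lᵢ/10) = 4·10^(74/10) + 0.8·10^(93/10) + 5.7·10^(79/10) = 2.149e+09.
L_eq = 10·log₁₀(2.149e+09/10.5) = 83.11 dB(A).

83.1 dB(A)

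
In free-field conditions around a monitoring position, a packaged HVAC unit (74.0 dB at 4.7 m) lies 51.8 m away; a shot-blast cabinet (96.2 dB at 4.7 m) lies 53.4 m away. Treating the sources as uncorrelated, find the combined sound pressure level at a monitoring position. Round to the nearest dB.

75 dB

Apply inverse-square spreading to bring every level to the receiver, then sum 10^(L/10).
packaged HVAC unit: 74.0 − 20·log₁₀(51.8/4.7) = 74.0 − 20.84 = 53.16 dB.
shot-blast cabinet: 96.2 − 20·log₁₀(53.4/4.7) = 96.2 − 21.11 = 75.09 dB.
Σ 10^(L/10) = 3.250e+07 → L_total = 10·log₁₀(3.250e+07) = 75.12 dB.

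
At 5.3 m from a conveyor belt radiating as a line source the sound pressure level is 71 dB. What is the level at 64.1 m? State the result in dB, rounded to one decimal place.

60.2 dB

Cylindrical spreading from a line source gives a 10·log₁₀(r₂/r₁) drop.
L₂ = 71 − 10·log₁₀(64.1/5.3) = 71 − 10.826 = 60.17 dB.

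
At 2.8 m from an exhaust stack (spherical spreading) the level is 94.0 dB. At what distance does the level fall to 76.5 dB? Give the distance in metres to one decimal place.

Point-source spreading drops the level by 20·log₁₀(r₂/r₁); inverting, r₂/r₁ = 10^(ΔL/20).
r₂ = 2.8·10^((94.0−76.5)/20) = 2.8·10^(17.5/20) = 21.00 m.

21.0 m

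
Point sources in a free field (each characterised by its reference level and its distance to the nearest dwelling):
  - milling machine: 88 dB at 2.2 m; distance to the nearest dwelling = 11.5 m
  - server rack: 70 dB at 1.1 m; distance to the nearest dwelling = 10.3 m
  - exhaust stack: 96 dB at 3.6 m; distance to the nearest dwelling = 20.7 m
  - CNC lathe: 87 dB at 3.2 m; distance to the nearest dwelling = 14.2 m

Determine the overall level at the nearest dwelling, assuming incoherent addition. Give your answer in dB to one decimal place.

Propagate each source to the receiver with L = L_ref − 20·log₁₀(r/r_ref), then add intensities.
milling machine: 88 − 20·log₁₀(11.5/2.2) = 88 − 14.37 = 73.63 dB.
server rack: 70 − 20·log₁₀(10.3/1.1) = 70 − 19.43 = 50.57 dB.
exhaust stack: 96 − 20·log₁₀(20.7/3.6) = 96 − 15.19 = 80.81 dB.
CNC lathe: 87 − 20·log₁₀(14.2/3.2) = 87 − 12.94 = 74.06 dB.
Σ 10^(L/10) = 1.691e+08 → L_total = 10·log₁₀(1.691e+08) = 82.28 dB.

82.3 dB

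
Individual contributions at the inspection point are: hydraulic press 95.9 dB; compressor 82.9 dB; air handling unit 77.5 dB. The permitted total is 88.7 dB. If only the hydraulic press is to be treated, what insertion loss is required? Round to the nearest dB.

The untreated sources together contribute 10^(82.9/10) + 10^(77.5/10) = 2.512e+08, i.e. 84.00 dB.
To meet 88.7 dB overall, the treated hydraulic press may contribute at most 10^(88.7/10) − 2.512e+08 = 4.901e+08, i.e. 86.90 dB.
So the hydraulic press must be reduced from 95.9 to 86.90 dB: IL = 9.00 dB.

9 dB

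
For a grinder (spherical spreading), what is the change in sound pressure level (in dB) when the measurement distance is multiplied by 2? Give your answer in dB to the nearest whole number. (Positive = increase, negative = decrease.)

With spherical spreading the level changes by −20·log₁₀(r₂/r₁).
ΔL = −20·log₁₀(2) = -6.02 dB.

-6 dB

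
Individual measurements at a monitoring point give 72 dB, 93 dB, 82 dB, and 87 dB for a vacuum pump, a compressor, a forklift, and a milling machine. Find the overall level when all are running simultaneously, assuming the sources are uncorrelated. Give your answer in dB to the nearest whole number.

94 dB

For uncorrelated sources the intensities add, so convert each level to linear form, sum, and take 10·log₁₀ of the total.
Σ 10^(L/10) = 10^(72/10) + 10^(93/10) + 10^(82/10) + 10^(87/10) = 2.671e+09.
L_total = 10·log₁₀(2.671e+09) = 94.27 dB.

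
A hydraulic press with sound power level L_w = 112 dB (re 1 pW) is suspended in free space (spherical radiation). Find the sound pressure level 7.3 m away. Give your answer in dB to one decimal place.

The power spreads over a sphere of area 4π·r², so L_p = L_w − 10·log₁₀(4π·r²).
4π·r² = 669.7 m², 10·log₁₀ of that is 28.259 dB.
L_p = 112 − 28.259 = 83.74 dB.

83.7 dB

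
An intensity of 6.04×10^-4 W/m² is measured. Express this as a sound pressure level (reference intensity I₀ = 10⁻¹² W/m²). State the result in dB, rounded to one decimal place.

87.8 dB

Dividing by I₀ shifts the exponent by 12: I/I₀ = 6.04×10^8.
L = 10·(0.7810 + 8) = 87.81 dB.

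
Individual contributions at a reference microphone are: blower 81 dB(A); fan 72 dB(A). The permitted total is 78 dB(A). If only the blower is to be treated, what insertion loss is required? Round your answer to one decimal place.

4.3 dB

The untreated sources together contribute 10^(72/10) = 1.585e+07, i.e. 72.00 dB(A).
To meet 78 dB(A) overall, the treated blower may contribute at most 10^(78/10) − 1.585e+07 = 4.725e+07, i.e. 76.74 dB(A).
So the blower must be reduced from 81 to 76.74 dB(A): IL = 4.26 dB.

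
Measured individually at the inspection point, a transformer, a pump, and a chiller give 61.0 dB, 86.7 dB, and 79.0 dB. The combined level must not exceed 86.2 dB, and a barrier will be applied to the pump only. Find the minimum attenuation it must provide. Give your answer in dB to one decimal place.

The untreated sources together contribute 10^(61.0/10) + 10^(79.0/10) = 8.069e+07, i.e. 79.07 dB.
The limit corresponds to 10^(86.2/10) = 4.169e+08; subtracting the fixed part leaves 3.362e+08 for the pump, i.e. 85.27 dB.
So the pump must be reduced from 86.7 to 85.27 dB: IL = 1.43 dB.

1.4 dB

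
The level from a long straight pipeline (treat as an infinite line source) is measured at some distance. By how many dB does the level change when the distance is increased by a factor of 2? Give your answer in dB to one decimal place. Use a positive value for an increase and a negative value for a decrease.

Line-source spreading: ΔL = −10·log₁₀(r₂/r₁).
ΔL = −10·log₁₀(2) = -3.01 dB.

-3.0 dB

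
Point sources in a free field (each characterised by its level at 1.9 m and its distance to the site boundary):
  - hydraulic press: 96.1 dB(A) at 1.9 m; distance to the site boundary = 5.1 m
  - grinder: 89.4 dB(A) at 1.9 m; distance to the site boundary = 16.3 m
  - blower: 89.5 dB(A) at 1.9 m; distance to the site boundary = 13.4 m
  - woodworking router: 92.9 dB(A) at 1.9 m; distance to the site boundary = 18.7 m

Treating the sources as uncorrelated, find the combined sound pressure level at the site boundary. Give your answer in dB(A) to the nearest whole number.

88 dB(A)

Propagate each source to the receiver with L = L_ref − 20·log₁₀(r/r_ref), then add intensities.
hydraulic press: 96.1 − 20·log₁₀(5.1/1.9) = 96.1 − 8.58 = 87.52 dB(A).
grinder: 89.4 − 20·log₁₀(16.3/1.9) = 89.4 − 18.67 = 70.73 dB(A).
blower: 89.5 − 20·log₁₀(13.4/1.9) = 89.5 − 16.97 = 72.53 dB(A).
woodworking router: 92.9 − 20·log₁₀(18.7/1.9) = 92.9 − 19.86 = 73.04 dB(A).
Σ 10^(L/10) = 6.153e+08 → L_total = 10·log₁₀(6.153e+08) = 87.89 dB(A).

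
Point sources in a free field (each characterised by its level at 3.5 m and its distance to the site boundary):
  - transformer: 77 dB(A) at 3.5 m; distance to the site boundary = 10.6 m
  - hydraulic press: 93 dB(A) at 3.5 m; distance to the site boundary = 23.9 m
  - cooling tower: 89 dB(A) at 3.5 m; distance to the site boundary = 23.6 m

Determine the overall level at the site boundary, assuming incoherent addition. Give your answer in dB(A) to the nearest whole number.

First find each source's level at the receiver (point-source: −20·log₁₀(r/r_ref)), then combine on an intensity basis.
transformer: 77 − 20·log₁₀(10.6/3.5) = 77 − 9.62 = 67.38 dB(A).
hydraulic press: 93 − 20·log₁₀(23.9/3.5) = 93 − 16.69 = 76.31 dB(A).
cooling tower: 89 − 20·log₁₀(23.6/3.5) = 89 − 16.58 = 72.42 dB(A).
Σ 10^(L/10) = 6.572e+07 → L_total = 10·log₁₀(6.572e+07) = 78.18 dB(A).

78 dB(A)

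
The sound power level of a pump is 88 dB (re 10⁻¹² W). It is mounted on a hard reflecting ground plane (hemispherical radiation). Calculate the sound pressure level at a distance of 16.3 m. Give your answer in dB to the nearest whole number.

L_p = L_w − 10·log₁₀(2π·r²) with r = 16.3 m.
2π·r² = 1669 m², 10·log₁₀ of that is 32.226 dB.
L_p = 88 − 32.226 = 55.77 dB.

56 dB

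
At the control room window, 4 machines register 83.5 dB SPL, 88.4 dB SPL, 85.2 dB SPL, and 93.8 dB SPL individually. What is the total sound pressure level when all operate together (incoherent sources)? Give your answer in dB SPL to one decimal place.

For uncorrelated sources the intensities add, so convert each level to linear form, sum, and take 10·log₁₀ of the total.
Σ 10^(L/10) = 10^(83.5/10) + 10^(88.4/10) + 10^(85.2/10) + 10^(93.8/10) = 3.646e+09.
L_total = 10·log₁₀(3.646e+09) = 95.62 dB SPL.

95.6 dB SPL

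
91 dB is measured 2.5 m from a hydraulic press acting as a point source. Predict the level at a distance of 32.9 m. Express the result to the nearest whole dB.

Point-source attenuation: ΔL = 20·log₁₀(r₂/r₁) = 20·log₁₀(32.9/2.5) = 22.385 dB.
L₂ = 91 − 20·log₁₀(32.9/2.5) = 91 − 22.385 = 68.61 dB.

69 dB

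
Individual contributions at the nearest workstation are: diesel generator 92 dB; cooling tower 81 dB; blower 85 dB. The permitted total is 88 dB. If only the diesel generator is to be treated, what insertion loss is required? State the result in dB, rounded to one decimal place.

Fixed contribution from the other sources: Σ 10^(L/10) = 10^(81/10) + 10^(85/10) = 4.421e+08 (86.46 dB).
To meet 88 dB overall, the treated diesel generator may contribute at most 10^(88/10) − 4.421e+08 = 1.888e+08, i.e. 82.76 dB.
So the diesel generator must be reduced from 92 to 82.76 dB: IL = 9.24 dB.

9.2 dB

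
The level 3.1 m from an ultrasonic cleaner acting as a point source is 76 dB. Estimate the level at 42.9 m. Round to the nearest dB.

Point-source attenuation: ΔL = 20·log₁₀(r₂/r₁) = 20·log₁₀(42.9/3.1) = 22.822 dB.
L₂ = 76 − 20·log₁₀(42.9/3.1) = 76 − 22.822 = 53.18 dB.

53 dB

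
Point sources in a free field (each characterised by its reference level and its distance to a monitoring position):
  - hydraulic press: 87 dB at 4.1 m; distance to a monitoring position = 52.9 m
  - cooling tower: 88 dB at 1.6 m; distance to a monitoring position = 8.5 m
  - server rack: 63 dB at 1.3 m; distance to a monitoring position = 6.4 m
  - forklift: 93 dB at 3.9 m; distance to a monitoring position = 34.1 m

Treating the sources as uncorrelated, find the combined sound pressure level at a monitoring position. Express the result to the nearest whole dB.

77 dB

First find each source's level at the receiver (point-source: −20·log₁₀(r/r_ref)), then combine on an intensity basis.
hydraulic press: 87 − 20·log₁₀(52.9/4.1) = 87 − 22.21 = 64.79 dB.
cooling tower: 88 − 20·log₁₀(8.5/1.6) = 88 − 14.51 = 73.49 dB.
server rack: 63 − 20·log₁₀(6.4/1.3) = 63 − 13.84 = 49.16 dB.
forklift: 93 − 20·log₁₀(34.1/3.9) = 93 − 18.83 = 74.17 dB.
Σ 10^(L/10) = 5.155e+07 → L_total = 10·log₁₀(5.155e+07) = 77.12 dB.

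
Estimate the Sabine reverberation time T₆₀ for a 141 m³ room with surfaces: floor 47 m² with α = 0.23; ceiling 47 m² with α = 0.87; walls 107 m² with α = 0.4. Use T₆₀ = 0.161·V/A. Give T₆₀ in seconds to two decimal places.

0.24 s

A = Σ Sᵢαᵢ = 47·0.23 + 47·0.87 + 107·0.4 = 94.50 m².
T₆₀ = 0.161 × 141 / 94.50 = 0.240 s.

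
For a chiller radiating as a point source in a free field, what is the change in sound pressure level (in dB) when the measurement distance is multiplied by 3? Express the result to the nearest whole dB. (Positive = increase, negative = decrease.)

-10 dB

A point source loses 6 dB per doubling of distance; generally ΔL = −20·log₁₀(r₂/r₁).
ΔL = −20·log₁₀(3) = -9.54 dB.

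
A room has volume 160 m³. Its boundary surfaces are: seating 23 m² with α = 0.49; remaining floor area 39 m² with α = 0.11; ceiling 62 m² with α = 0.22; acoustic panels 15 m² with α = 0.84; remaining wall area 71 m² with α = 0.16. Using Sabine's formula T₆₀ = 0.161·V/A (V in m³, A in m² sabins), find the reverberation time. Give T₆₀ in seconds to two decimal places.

0.48 s

A = Σ Sᵢαᵢ = 23·0.49 + 39·0.11 + 62·0.22 + 15·0.84 + 71·0.16 = 53.16 m².
T₆₀ = 0.161·V/A = 0.161·160/53.16 = 0.485 s.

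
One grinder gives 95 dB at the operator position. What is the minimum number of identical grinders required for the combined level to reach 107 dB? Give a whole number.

16

N identical sources give L₁ + 10·log₁₀ N, so require 10·log₁₀ N ≥ 107 − 95 = 12.0 dB.
N ≥ 10^(12.0/10) = 15.849, so N = 16.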